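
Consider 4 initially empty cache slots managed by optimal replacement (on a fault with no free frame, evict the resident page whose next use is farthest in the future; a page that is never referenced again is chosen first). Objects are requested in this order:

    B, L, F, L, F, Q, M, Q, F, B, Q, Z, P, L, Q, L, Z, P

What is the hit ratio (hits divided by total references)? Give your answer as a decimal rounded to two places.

0.56

B: fault, frames {B}
L: fault, frames {B,L}
F: fault, frames {B,L,F}
L: hit
F: hit
Q: fault, frames {B,L,F,Q}
M: fault, evict L, frames {B,F,Q,M}
Q: hit
F: hit
B: hit
Q: hit
Z: fault, evict M, frames {B,F,Q,Z}
P: fault, evict F, frames {B,Q,Z,P}
L: fault, evict B, frames {Q,Z,P,L}
Q: hit
L: hit
Z: hit
P: hit
Hits: 10 of 18 references → 10/18 = 0.5556.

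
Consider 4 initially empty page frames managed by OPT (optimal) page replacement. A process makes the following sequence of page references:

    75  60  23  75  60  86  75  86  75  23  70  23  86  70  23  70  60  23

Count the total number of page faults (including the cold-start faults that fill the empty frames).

75: fault, frames {75}
60: fault, frames {75,60}
23: fault, frames {75,60,23}
75: hit
60: hit
86: fault, frames {75,60,23,86}
75: hit
86: hit
75: hit
23: hit
70: fault, evict 75, frames {60,23,86,70}
23: hit
86: hit
70: hit
23: hit
70: hit
60: hit
23: hit
Page faults: 5.

5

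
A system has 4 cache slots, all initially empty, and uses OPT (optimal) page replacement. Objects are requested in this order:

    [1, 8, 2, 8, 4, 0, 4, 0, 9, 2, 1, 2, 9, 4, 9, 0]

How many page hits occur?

9

1: miss, frames (1)
8: miss, frames (1 8)
2: miss, frames (1 8 2)
8: hit
4: miss, frames (1 8 2 4)
0: miss, evict 8, frames (1 2 4 0)
4: hit
0: hit
9: miss, evict 0, frames (1 2 4 9)
2: hit
1: hit
2: hit
9: hit
4: hit
9: hit
0: miss, evict 9, frames (1 2 4 0)
Hits: 9.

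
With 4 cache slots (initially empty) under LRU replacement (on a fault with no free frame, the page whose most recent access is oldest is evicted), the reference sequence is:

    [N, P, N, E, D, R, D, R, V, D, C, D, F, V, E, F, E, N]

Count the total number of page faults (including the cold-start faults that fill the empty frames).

10

N -> fault, frames (N)
P -> fault, frames (N P)
N -> hit
E -> fault, frames (P N E)
D -> fault, frames (P N E D)
R -> fault, evict P, frames (N E D R)
D -> hit
R -> hit
V -> fault, evict N, frames (E D R V)
D -> hit
C -> fault, evict E, frames (R V D C)
D -> hit
F -> fault, evict R, frames (V C D F)
V -> hit
E -> fault, evict C, frames (D F V E)
F -> hit
E -> hit
N -> fault, evict D, frames (V F E N)
Page faults: 10.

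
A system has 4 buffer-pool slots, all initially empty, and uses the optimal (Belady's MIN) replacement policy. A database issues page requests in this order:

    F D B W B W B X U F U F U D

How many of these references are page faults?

6

F: miss, frames (F)
D: miss, frames (F D)
B: miss, frames (F D B)
W: miss, frames (F D B W)
B: hit
W: hit
B: hit
X: miss, evict W, frames (F D B X)
U: miss, evict X, frames (F D B U)
F: hit
U: hit
F: hit
U: hit
D: hit
Page faults: 6.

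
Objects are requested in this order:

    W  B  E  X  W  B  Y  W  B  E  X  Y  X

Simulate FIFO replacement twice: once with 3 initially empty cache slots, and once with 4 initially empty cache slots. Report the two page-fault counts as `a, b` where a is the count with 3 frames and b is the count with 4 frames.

3 frames: F F F F F F F . . F F . . → 9 faults.
4 frames: F F F F . . F F F F F F . → 10 faults.
10 > 9: adding a frame increased faults — Belady's anomaly.

9, 10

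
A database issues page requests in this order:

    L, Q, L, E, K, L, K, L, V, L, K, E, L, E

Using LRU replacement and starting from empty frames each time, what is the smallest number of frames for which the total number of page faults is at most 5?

f=1: 14 faults
f=2: 9 faults
f=3: 6 faults
f=4: 5 faults
f=5: 5 faults
Smallest f with faults ≤ 5 is 4.

4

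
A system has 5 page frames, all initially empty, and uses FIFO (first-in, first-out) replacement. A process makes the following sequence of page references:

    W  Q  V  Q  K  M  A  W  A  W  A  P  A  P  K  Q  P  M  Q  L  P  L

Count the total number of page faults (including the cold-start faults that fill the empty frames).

10

W: miss, frames (W)
Q: miss, frames (W Q)
V: miss, frames (W Q V)
Q: hit
K: miss, frames (W Q V K)
M: miss, frames (W Q V K M)
A: miss, evict W, frames (Q V K M A)
W: miss, evict Q, frames (V K M A W)
A: hit
W: hit
A: hit
P: miss, evict V, frames (K M A W P)
A: hit
P: hit
K: hit
Q: miss, evict K, frames (M A W P Q)
P: hit
M: hit
Q: hit
L: miss, evict M, frames (A W P Q L)
P: hit
L: hit
Page faults: 10.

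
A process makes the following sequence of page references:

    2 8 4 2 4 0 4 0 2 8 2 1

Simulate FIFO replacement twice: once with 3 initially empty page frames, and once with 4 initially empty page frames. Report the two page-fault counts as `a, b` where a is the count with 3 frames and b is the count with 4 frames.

3 frames: F F F . . F . . F F . F → 7 faults.
4 frames: F F F . . F . . . . . F → 5 faults.
5 < 7: adding a frame reduced faults, as is typical.

7, 5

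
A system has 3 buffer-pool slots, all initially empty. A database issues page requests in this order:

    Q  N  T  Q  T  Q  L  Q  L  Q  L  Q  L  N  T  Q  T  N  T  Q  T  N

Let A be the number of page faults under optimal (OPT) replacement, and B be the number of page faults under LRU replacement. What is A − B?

-2

Under OPT: F F F . . . F . . . . . . . F . . . . . . . → 5 faults.
Under LRU: F F F . . . F . . . . . . F F F . . . . . . → 7 faults.
A − B = 5 − 7 = -2.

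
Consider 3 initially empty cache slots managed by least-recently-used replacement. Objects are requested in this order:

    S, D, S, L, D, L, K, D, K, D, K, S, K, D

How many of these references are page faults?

S -> fault, frames {S}
D -> fault, frames {S,D}
S -> hit
L -> fault, frames {D,S,L}
D -> hit
L -> hit
K -> fault, evict S, frames {D,L,K}
D -> hit
K -> hit
D -> hit
K -> hit
S -> fault, evict L, frames {D,K,S}
K -> hit
D -> hit
Page faults: 5.

5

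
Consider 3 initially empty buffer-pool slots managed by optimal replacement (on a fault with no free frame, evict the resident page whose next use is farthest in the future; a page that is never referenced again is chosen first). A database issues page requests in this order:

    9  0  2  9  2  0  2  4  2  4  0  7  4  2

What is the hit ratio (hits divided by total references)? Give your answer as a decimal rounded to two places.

9 → fault, frames (9)
0 → fault, frames (9 0)
2 → fault, frames (9 0 2)
9 → hit
2 → hit
0 → hit
2 → hit
4 → fault, evict 9, frames (0 2 4)
2 → hit
4 → hit
0 → hit
7 → fault, evict 0, frames (2 4 7)
4 → hit
2 → hit
Hits: 9 of 14 references → 9/14 = 0.6429.

0.64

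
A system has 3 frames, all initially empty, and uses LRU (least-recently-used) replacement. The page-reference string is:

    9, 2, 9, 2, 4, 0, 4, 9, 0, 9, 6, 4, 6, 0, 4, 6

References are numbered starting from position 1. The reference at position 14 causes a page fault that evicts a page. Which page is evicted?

9

pos 1: 9 -> fault, frames {9}
pos 2: 2 -> fault, frames {9,2}
pos 3: 9 -> hit
pos 4: 2 -> hit
pos 5: 4 -> fault, frames {9,2,4}
pos 6: 0 -> fault, evict 9, frames {2,4,0}
pos 7: 4 -> hit
pos 8: 9 -> fault, evict 2, frames {0,4,9}
pos 9: 0 -> hit
pos 10: 9 -> hit
pos 11: 6 -> fault, evict 4, frames {0,9,6}
pos 12: 4 -> fault, evict 0, frames {9,6,4}
pos 13: 6 -> hit
pos 14: 0 -> fault, evict 9, frames {4,6,0}
At position 14, page 9 is evicted.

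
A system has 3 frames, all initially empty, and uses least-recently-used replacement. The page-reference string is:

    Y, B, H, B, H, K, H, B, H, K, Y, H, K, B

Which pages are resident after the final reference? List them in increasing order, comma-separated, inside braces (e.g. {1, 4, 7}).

{B, H, K}

Y -> miss, frames (Y)
B -> miss, frames (Y B)
H -> miss, frames (Y B H)
B -> hit
H -> hit
K -> miss, evict Y, frames (B H K)
H -> hit
B -> hit
H -> hit
K -> hit
Y -> miss, evict B, frames (H K Y)
H -> hit
K -> hit
B -> miss, evict Y, frames (H K B)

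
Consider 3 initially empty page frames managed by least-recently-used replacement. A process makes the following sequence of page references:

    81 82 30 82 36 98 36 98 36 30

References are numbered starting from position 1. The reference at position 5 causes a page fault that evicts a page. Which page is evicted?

81

pos 1: 81 → fault, frames (81)
pos 2: 82 → fault, frames (81 82)
pos 3: 30 → fault, frames (81 82 30)
pos 4: 82 → hit
pos 5: 36 → fault, evict 81, frames (30 82 36)
At position 5, page 81 is evicted.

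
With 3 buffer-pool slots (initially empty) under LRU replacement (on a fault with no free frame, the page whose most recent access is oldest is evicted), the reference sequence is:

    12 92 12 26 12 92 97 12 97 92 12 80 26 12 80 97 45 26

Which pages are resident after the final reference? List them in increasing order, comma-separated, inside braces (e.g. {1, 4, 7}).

12: fault, frames {12}
92: fault, frames {12,92}
12: hit
26: fault, frames {92,12,26}
12: hit
92: hit
97: fault, evict 26, frames {12,92,97}
12: hit
97: hit
92: hit
12: hit
80: fault, evict 97, frames {92,12,80}
26: fault, evict 92, frames {12,80,26}
12: hit
80: hit
97: fault, evict 26, frames {12,80,97}
45: fault, evict 12, frames {80,97,45}
26: fault, evict 80, frames {97,45,26}

{26, 45, 97}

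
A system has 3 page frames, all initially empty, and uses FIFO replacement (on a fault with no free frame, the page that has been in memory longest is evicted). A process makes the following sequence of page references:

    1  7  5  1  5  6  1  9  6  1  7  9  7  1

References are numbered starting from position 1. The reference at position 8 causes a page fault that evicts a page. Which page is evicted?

5

pos 1: 1 -> miss, frames [1]
pos 2: 7 -> miss, frames [1, 7]
pos 3: 5 -> miss, frames [1, 7, 5]
pos 4: 1 -> hit
pos 5: 5 -> hit
pos 6: 6 -> miss, evict 1, frames [7, 5, 6]
pos 7: 1 -> miss, evict 7, frames [5, 6, 1]
pos 8: 9 -> miss, evict 5, frames [6, 1, 9]
At position 8, page 5 is evicted.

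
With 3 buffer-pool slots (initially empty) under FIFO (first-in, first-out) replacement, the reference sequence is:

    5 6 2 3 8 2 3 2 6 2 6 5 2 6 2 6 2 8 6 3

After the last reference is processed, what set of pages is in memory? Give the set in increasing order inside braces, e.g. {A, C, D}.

{3, 6, 8}

5: miss, frames [5]
6: miss, frames [5, 6]
2: miss, frames [5, 6, 2]
3: miss, evict 5, frames [6, 2, 3]
8: miss, evict 6, frames [2, 3, 8]
2: hit
3: hit
2: hit
6: miss, evict 2, frames [3, 8, 6]
2: miss, evict 3, frames [8, 6, 2]
6: hit
5: miss, evict 8, frames [6, 2, 5]
2: hit
6: hit
2: hit
6: hit
2: hit
8: miss, evict 6, frames [2, 5, 8]
6: miss, evict 2, frames [5, 8, 6]
3: miss, evict 5, frames [8, 6, 3]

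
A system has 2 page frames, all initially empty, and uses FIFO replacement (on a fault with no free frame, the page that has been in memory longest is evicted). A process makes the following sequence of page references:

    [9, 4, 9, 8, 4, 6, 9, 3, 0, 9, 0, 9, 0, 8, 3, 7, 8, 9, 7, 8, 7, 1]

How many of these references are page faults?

9 -> fault, frames {9}
4 -> fault, frames {9,4}
9 -> hit
8 -> fault, evict 9, frames {4,8}
4 -> hit
6 -> fault, evict 4, frames {8,6}
9 -> fault, evict 8, frames {6,9}
3 -> fault, evict 6, frames {9,3}
0 -> fault, evict 9, frames {3,0}
9 -> fault, evict 3, frames {0,9}
0 -> hit
9 -> hit
0 -> hit
8 -> fault, evict 0, frames {9,8}
3 -> fault, evict 9, frames {8,3}
7 -> fault, evict 8, frames {3,7}
8 -> fault, evict 3, frames {7,8}
9 -> fault, evict 7, frames {8,9}
7 -> fault, evict 8, frames {9,7}
8 -> fault, evict 9, frames {7,8}
7 -> hit
1 -> fault, evict 7, frames {8,1}
Page faults: 16.

16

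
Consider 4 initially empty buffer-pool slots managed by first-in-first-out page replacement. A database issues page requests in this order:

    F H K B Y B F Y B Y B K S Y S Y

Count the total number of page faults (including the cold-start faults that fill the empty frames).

7

F → fault, frames {F}
H → fault, frames {F,H}
K → fault, frames {F,H,K}
B → fault, frames {F,H,K,B}
Y → fault, evict F, frames {H,K,B,Y}
B → hit
F → fault, evict H, frames {K,B,Y,F}
Y → hit
B → hit
Y → hit
B → hit
K → hit
S → fault, evict K, frames {B,Y,F,S}
Y → hit
S → hit
Y → hit
Page faults: 7.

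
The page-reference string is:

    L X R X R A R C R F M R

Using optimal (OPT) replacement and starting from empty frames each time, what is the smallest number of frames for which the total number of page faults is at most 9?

f=1: 12 faults
f=2: 7 faults
f=3: 7 faults
f=4: 7 faults
f=5: 7 faults
f=6: 7 faults
f=7: 7 faults
Smallest f with faults ≤ 9 is 2.

2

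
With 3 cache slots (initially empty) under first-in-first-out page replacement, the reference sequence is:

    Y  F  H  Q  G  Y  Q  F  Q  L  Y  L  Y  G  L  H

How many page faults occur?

12

Y -> miss, frames (Y)
F -> miss, frames (Y F)
H -> miss, frames (Y F H)
Q -> miss, evict Y, frames (F H Q)
G -> miss, evict F, frames (H Q G)
Y -> miss, evict H, frames (Q G Y)
Q -> hit
F -> miss, evict Q, frames (G Y F)
Q -> miss, evict G, frames (Y F Q)
L -> miss, evict Y, frames (F Q L)
Y -> miss, evict F, frames (Q L Y)
L -> hit
Y -> hit
G -> miss, evict Q, frames (L Y G)
L -> hit
H -> miss, evict L, frames (Y G H)
Page faults: 12.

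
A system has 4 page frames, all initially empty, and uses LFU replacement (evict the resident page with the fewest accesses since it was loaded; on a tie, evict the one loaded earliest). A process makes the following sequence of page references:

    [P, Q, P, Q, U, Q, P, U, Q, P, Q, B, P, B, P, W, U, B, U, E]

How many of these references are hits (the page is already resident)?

P: fault, frames {P}
Q: fault, frames {P,Q}
P: hit
Q: hit
U: fault, frames {P,Q,U}
Q: hit
P: hit
U: hit
Q: hit
P: hit
Q: hit
B: fault, frames {P,Q,U,B}
P: hit
B: hit
P: hit
W: fault, evict U, frames {P,Q,B,W}
U: fault, evict W, frames {P,Q,B,U}
B: hit
U: hit
E: fault, evict U, frames {P,Q,B,E}
Hits: 13.

13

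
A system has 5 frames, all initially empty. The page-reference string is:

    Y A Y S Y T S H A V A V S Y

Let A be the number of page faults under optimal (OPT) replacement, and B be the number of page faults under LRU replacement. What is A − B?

-1

Under OPT: F F . F . F . F . F . . . . → 6 faults.
Under LRU: F F . F . F . F . F . . . F → 7 faults.
A − B = 6 − 7 = -1.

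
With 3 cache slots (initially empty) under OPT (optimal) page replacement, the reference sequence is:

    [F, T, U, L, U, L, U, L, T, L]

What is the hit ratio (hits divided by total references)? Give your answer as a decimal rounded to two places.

F → fault, frames {F}
T → fault, frames {F,T}
U → fault, frames {F,T,U}
L → fault, evict F, frames {T,U,L}
U → hit
L → hit
U → hit
L → hit
T → hit
L → hit
Hits: 6 of 10 references → 6/10 = 0.6000.

0.60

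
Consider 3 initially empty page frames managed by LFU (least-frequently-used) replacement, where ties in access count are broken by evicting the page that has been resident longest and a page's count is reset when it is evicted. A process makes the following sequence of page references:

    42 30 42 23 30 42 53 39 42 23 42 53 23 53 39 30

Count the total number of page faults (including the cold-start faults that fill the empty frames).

10

42 -> miss, frames (42)
30 -> miss, frames (42 30)
42 -> hit
23 -> miss, frames (42 30 23)
30 -> hit
42 -> hit
53 -> miss, evict 23, frames (42 30 53)
39 -> miss, evict 53, frames (42 30 39)
42 -> hit
23 -> miss, evict 39, frames (42 30 23)
42 -> hit
53 -> miss, evict 23, frames (42 30 53)
23 -> miss, evict 53, frames (42 30 23)
53 -> miss, evict 23, frames (42 30 53)
39 -> miss, evict 53, frames (42 30 39)
30 -> hit
Page faults: 10.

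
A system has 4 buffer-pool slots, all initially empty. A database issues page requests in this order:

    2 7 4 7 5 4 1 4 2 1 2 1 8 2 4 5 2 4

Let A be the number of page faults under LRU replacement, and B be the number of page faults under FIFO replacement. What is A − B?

-1

Under LRU: F F F . F . F . F . . . F . . F . . → 8 faults.
Under FIFO: F F F . F . F . F . . . F . F F . . → 9 faults.
A − B = 8 − 9 = -1.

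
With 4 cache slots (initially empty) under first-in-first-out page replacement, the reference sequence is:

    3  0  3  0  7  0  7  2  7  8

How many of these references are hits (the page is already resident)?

3: fault, frames (3)
0: fault, frames (3 0)
3: hit
0: hit
7: fault, frames (3 0 7)
0: hit
7: hit
2: fault, frames (3 0 7 2)
7: hit
8: fault, evict 3, frames (0 7 2 8)
Hits: 5.

5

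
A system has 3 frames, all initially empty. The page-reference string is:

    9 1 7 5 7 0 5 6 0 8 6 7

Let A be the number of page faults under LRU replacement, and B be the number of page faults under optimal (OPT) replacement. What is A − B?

1

Under LRU: F F F F . F . F . F . F → 8 faults.
Under OPT: F F F F . F . F . F . . → 7 faults.
A − B = 8 − 7 = 1.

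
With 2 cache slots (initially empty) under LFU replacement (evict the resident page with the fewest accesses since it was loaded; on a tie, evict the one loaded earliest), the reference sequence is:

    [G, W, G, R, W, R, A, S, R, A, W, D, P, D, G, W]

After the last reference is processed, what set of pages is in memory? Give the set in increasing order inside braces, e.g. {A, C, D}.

{G, W}

G -> miss, frames (G)
W -> miss, frames (G W)
G -> hit
R -> miss, evict W, frames (G R)
W -> miss, evict R, frames (G W)
R -> miss, evict W, frames (G R)
A -> miss, evict R, frames (G A)
S -> miss, evict A, frames (G S)
R -> miss, evict S, frames (G R)
A -> miss, evict R, frames (G A)
W -> miss, evict A, frames (G W)
D -> miss, evict W, frames (G D)
P -> miss, evict D, frames (G P)
D -> miss, evict P, frames (G D)
G -> hit
W -> miss, evict D, frames (G W)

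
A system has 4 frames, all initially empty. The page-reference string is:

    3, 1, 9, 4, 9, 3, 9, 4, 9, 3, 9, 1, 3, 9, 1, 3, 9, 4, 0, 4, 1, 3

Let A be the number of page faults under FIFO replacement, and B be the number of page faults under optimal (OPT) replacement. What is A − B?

1

Under FIFO: F F F F . . . . . . . . . . . . . . F . . F → 6 faults.
Under OPT: F F F F . . . . . . . . . . . . . . F . . . → 5 faults.
A − B = 6 − 5 = 1.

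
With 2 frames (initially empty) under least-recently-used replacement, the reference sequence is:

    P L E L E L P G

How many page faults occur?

5

P -> miss, frames (P)
L -> miss, frames (P L)
E -> miss, evict P, frames (L E)
L -> hit
E -> hit
L -> hit
P -> miss, evict E, frames (L P)
G -> miss, evict L, frames (P G)
Page faults: 5.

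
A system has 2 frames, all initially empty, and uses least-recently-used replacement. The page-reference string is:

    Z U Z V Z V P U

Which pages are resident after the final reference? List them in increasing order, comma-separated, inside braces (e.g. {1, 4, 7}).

{P, U}

Z -> miss, frames [Z]
U -> miss, frames [Z, U]
Z -> hit
V -> miss, evict U, frames [Z, V]
Z -> hit
V -> hit
P -> miss, evict Z, frames [V, P]
U -> miss, evict V, frames [P, U]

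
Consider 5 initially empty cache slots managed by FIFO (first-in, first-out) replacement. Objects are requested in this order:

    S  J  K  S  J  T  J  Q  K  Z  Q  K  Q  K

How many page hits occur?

S -> miss, frames [S]
J -> miss, frames [S, J]
K -> miss, frames [S, J, K]
S -> hit
J -> hit
T -> miss, frames [S, J, K, T]
J -> hit
Q -> miss, frames [S, J, K, T, Q]
K -> hit
Z -> miss, evict S, frames [J, K, T, Q, Z]
Q -> hit
K -> hit
Q -> hit
K -> hit
Hits: 8.

8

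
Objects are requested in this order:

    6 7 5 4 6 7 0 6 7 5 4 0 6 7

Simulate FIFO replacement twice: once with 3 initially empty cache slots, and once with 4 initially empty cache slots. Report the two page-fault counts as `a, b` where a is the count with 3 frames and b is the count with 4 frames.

11, 12

3 frames: F F F F F F F . . F F . F F → 11 faults.
4 frames: F F F F . . F F F F F F F F → 12 faults.
12 > 11: adding a frame increased faults — Belady's anomaly.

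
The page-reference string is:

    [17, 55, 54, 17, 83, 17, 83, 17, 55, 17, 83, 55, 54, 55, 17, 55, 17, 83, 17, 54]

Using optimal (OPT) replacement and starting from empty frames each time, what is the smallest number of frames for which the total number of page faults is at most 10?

f=1: 20 faults
f=2: 10 faults
f=3: 6 faults
f=4: 4 faults
Smallest f with faults ≤ 10 is 2.

2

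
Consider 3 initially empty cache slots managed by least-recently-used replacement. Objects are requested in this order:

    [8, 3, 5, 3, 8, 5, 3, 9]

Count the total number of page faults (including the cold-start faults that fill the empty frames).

8 -> miss, frames [8]
3 -> miss, frames [8, 3]
5 -> miss, frames [8, 3, 5]
3 -> hit
8 -> hit
5 -> hit
3 -> hit
9 -> miss, evict 8, frames [5, 3, 9]
Page faults: 4.

4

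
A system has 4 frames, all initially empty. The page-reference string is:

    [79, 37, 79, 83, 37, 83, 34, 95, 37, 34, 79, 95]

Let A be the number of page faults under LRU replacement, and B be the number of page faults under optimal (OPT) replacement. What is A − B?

Under LRU: F F . F . . F F . . F . → 6 faults.
Under OPT: F F . F . . F F . . . . → 5 faults.
A − B = 6 − 5 = 1.

1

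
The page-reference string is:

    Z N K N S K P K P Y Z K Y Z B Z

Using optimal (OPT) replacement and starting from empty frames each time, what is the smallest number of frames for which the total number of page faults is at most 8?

f=1: 16 faults
f=2: 9 faults
f=3: 7 faults
f=4: 7 faults
f=5: 7 faults
f=6: 7 faults
f=7: 7 faults
Smallest f with faults ≤ 8 is 3.

3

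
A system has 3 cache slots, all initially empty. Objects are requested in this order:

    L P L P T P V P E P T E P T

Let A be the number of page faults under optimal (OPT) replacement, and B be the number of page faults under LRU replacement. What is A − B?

Under OPT: F F . . F . F . F . . . . . → 5 faults.
Under LRU: F F . . F . F . F . F . . . → 6 faults.
A − B = 5 − 6 = -1.

-1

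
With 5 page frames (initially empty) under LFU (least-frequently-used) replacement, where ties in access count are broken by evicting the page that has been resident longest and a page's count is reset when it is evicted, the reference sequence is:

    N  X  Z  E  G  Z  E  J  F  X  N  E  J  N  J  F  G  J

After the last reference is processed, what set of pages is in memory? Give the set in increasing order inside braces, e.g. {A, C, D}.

N → fault, frames [N]
X → fault, frames [N, X]
Z → fault, frames [N, X, Z]
E → fault, frames [N, X, Z, E]
G → fault, frames [N, X, Z, E, G]
Z → hit
E → hit
J → fault, evict N, frames [X, Z, E, G, J]
F → fault, evict X, frames [Z, E, G, J, F]
X → fault, evict G, frames [Z, E, J, F, X]
N → fault, evict J, frames [Z, E, F, X, N]
E → hit
J → fault, evict F, frames [Z, E, X, N, J]
N → hit
J → hit
F → fault, evict X, frames [Z, E, N, J, F]
G → fault, evict F, frames [Z, E, N, J, G]
J → hit

{E, G, J, N, Z}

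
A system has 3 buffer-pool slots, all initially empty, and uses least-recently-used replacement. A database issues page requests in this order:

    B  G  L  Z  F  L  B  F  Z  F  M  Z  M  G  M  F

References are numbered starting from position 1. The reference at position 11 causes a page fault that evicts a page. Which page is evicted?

B

pos 1: B → fault, frames {B}
pos 2: G → fault, frames {B,G}
pos 3: L → fault, frames {B,G,L}
pos 4: Z → fault, evict B, frames {G,L,Z}
pos 5: F → fault, evict G, frames {L,Z,F}
pos 6: L → hit
pos 7: B → fault, evict Z, frames {F,L,B}
pos 8: F → hit
pos 9: Z → fault, evict L, frames {B,F,Z}
pos 10: F → hit
pos 11: M → fault, evict B, frames {Z,F,M}
At position 11, page B is evicted.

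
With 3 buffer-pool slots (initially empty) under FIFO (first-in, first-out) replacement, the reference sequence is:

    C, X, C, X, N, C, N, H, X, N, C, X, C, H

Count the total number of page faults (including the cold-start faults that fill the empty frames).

6

C: miss, frames {C}
X: miss, frames {C,X}
C: hit
X: hit
N: miss, frames {C,X,N}
C: hit
N: hit
H: miss, evict C, frames {X,N,H}
X: hit
N: hit
C: miss, evict X, frames {N,H,C}
X: miss, evict N, frames {H,C,X}
C: hit
H: hit
Page faults: 6.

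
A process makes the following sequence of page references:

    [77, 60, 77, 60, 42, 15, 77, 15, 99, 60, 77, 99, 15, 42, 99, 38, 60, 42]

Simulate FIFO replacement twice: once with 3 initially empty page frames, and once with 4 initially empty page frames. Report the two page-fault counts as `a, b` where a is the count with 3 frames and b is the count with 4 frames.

13, 9

3 frames: F F . . F F F . F F . . F F F F F F → 13 faults.
4 frames: F F . . F F . . F . F . . . . F F F → 9 faults.
9 < 13: adding a frame reduced faults, as is typical.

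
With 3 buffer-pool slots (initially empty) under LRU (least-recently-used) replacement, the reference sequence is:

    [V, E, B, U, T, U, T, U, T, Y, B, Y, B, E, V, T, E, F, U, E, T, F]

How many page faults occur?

14

V → fault, frames (V)
E → fault, frames (V E)
B → fault, frames (V E B)
U → fault, evict V, frames (E B U)
T → fault, evict E, frames (B U T)
U → hit
T → hit
U → hit
T → hit
Y → fault, evict B, frames (U T Y)
B → fault, evict U, frames (T Y B)
Y → hit
B → hit
E → fault, evict T, frames (Y B E)
V → fault, evict Y, frames (B E V)
T → fault, evict B, frames (E V T)
E → hit
F → fault, evict V, frames (T E F)
U → fault, evict T, frames (E F U)
E → hit
T → fault, evict F, frames (U E T)
F → fault, evict U, frames (E T F)
Page faults: 14.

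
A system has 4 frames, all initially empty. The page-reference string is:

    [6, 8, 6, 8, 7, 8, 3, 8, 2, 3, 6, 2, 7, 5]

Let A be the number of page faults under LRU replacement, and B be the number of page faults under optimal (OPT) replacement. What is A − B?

Under LRU: F F . . F . F . F . F . F F → 8 faults.
Under OPT: F F . . F . F . F . . . . F → 6 faults.
A − B = 8 − 6 = 2.

2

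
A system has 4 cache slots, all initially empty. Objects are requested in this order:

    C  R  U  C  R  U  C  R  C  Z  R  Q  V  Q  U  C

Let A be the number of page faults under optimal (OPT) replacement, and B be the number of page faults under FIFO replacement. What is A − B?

Under OPT: F F F . . . . . . F . F F . . . → 6 faults.
Under FIFO: F F F . . . . . . F . F F . . F → 7 faults.
A − B = 6 − 7 = -1.

-1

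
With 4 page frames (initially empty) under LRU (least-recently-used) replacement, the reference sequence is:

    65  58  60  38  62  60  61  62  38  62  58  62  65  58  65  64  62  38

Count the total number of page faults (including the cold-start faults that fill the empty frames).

65 -> miss, frames [65]
58 -> miss, frames [65, 58]
60 -> miss, frames [65, 58, 60]
38 -> miss, frames [65, 58, 60, 38]
62 -> miss, evict 65, frames [58, 60, 38, 62]
60 -> hit
61 -> miss, evict 58, frames [38, 62, 60, 61]
62 -> hit
38 -> hit
62 -> hit
58 -> miss, evict 60, frames [61, 38, 62, 58]
62 -> hit
65 -> miss, evict 61, frames [38, 58, 62, 65]
58 -> hit
65 -> hit
64 -> miss, evict 38, frames [62, 58, 65, 64]
62 -> hit
38 -> miss, evict 58, frames [65, 64, 62, 38]
Page faults: 10.

10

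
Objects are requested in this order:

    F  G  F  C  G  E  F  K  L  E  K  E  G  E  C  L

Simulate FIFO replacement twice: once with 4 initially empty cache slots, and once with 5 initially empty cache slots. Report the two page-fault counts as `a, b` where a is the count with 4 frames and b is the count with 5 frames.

4 frames: F F . F . F . F F . . . F . F . → 8 faults.
5 frames: F F . F . F . F F . . . . . . . → 6 faults.
6 < 8: adding a frame reduced faults, as is typical.

8, 6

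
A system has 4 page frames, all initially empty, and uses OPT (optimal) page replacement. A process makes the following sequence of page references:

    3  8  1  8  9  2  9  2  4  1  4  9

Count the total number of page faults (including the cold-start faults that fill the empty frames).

3: fault, frames [3]
8: fault, frames [3, 8]
1: fault, frames [3, 8, 1]
8: hit
9: fault, frames [3, 8, 1, 9]
2: fault, evict 8, frames [3, 1, 9, 2]
9: hit
2: hit
4: fault, evict 2, frames [3, 1, 9, 4]
1: hit
4: hit
9: hit
Page faults: 6.

6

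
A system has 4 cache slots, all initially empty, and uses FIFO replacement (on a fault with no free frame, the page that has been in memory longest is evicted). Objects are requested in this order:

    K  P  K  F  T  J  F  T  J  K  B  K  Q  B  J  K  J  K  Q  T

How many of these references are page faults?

9

K: fault, frames (K)
P: fault, frames (K P)
K: hit
F: fault, frames (K P F)
T: fault, frames (K P F T)
J: fault, evict K, frames (P F T J)
F: hit
T: hit
J: hit
K: fault, evict P, frames (F T J K)
B: fault, evict F, frames (T J K B)
K: hit
Q: fault, evict T, frames (J K B Q)
B: hit
J: hit
K: hit
J: hit
K: hit
Q: hit
T: fault, evict J, frames (K B Q T)
Page faults: 9.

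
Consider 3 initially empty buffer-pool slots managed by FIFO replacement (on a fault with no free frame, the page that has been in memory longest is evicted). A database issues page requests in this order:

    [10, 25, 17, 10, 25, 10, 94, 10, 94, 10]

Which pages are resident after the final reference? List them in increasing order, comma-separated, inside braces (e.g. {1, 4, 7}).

10: fault, frames {10}
25: fault, frames {10,25}
17: fault, frames {10,25,17}
10: hit
25: hit
10: hit
94: fault, evict 10, frames {25,17,94}
10: fault, evict 25, frames {17,94,10}
94: hit
10: hit

{10, 17, 94}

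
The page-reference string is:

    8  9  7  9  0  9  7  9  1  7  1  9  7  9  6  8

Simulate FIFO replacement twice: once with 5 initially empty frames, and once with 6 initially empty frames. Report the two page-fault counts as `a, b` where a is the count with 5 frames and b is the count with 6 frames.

7, 6

5 frames: F F F . F . . . F . . . . . F F → 7 faults.
6 frames: F F F . F . . . F . . . . . F . → 6 faults.
6 < 7: adding a frame reduced faults, as is typical.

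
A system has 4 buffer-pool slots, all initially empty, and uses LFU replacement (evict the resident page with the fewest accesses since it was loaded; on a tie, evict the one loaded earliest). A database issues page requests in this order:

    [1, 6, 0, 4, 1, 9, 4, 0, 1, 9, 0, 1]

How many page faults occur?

1: miss, frames (1)
6: miss, frames (1 6)
0: miss, frames (1 6 0)
4: miss, frames (1 6 0 4)
1: hit
9: miss, evict 6, frames (1 0 4 9)
4: hit
0: hit
1: hit
9: hit
0: hit
1: hit
Page faults: 5.

5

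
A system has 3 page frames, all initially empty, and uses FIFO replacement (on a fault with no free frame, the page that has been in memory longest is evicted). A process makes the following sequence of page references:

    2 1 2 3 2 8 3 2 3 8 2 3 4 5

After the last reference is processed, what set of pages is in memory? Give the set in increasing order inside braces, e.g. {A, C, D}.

2 -> fault, frames [2]
1 -> fault, frames [2, 1]
2 -> hit
3 -> fault, frames [2, 1, 3]
2 -> hit
8 -> fault, evict 2, frames [1, 3, 8]
3 -> hit
2 -> fault, evict 1, frames [3, 8, 2]
3 -> hit
8 -> hit
2 -> hit
3 -> hit
4 -> fault, evict 3, frames [8, 2, 4]
5 -> fault, evict 8, frames [2, 4, 5]

{2, 4, 5}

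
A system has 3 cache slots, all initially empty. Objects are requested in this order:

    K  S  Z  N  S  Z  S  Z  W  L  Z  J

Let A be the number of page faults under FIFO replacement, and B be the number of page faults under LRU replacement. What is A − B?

1

Under FIFO: F F F F . . . . F F F F → 8 faults.
Under LRU: F F F F . . . . F F . F → 7 faults.
A − B = 8 − 7 = 1.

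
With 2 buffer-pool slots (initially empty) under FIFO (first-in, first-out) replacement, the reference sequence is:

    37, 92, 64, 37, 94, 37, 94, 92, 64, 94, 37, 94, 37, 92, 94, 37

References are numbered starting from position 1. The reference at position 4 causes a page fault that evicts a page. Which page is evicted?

92

pos 1: 37 → fault, frames [37]
pos 2: 92 → fault, frames [37, 92]
pos 3: 64 → fault, evict 37, frames [92, 64]
pos 4: 37 → fault, evict 92, frames [64, 37]
At position 4, page 92 is evicted.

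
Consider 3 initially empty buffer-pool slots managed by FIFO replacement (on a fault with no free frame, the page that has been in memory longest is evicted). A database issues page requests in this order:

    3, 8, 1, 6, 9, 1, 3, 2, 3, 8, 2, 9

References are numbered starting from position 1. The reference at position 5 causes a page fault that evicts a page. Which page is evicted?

8

pos 1: 3 -> miss, frames (3)
pos 2: 8 -> miss, frames (3 8)
pos 3: 1 -> miss, frames (3 8 1)
pos 4: 6 -> miss, evict 3, frames (8 1 6)
pos 5: 9 -> miss, evict 8, frames (1 6 9)
At position 5, page 8 is evicted.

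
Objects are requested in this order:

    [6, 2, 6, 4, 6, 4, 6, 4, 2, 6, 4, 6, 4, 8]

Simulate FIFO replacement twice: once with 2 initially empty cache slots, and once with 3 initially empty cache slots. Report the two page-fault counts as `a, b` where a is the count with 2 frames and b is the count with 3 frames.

8, 4

2 frames: F F . F F . . . F . F F . F → 8 faults.
3 frames: F F . F . . . . . . . . . F → 4 faults.
4 < 8: adding a frame reduced faults, as is typical.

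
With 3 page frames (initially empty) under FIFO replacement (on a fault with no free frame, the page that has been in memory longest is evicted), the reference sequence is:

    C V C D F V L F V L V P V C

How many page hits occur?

C -> miss, frames (C)
V -> miss, frames (C V)
C -> hit
D -> miss, frames (C V D)
F -> miss, evict C, frames (V D F)
V -> hit
L -> miss, evict V, frames (D F L)
F -> hit
V -> miss, evict D, frames (F L V)
L -> hit
V -> hit
P -> miss, evict F, frames (L V P)
V -> hit
C -> miss, evict L, frames (V P C)
Hits: 6.

6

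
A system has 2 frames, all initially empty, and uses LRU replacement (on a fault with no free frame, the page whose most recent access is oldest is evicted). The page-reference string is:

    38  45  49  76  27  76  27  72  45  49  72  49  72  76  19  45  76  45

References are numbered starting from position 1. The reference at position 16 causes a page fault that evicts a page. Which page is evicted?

76

pos 1: 38: miss, frames [38]
pos 2: 45: miss, frames [38, 45]
pos 3: 49: miss, evict 38, frames [45, 49]
pos 4: 76: miss, evict 45, frames [49, 76]
pos 5: 27: miss, evict 49, frames [76, 27]
pos 6: 76: hit
pos 7: 27: hit
pos 8: 72: miss, evict 76, frames [27, 72]
pos 9: 45: miss, evict 27, frames [72, 45]
pos 10: 49: miss, evict 72, frames [45, 49]
pos 11: 72: miss, evict 45, frames [49, 72]
pos 12: 49: hit
pos 13: 72: hit
pos 14: 76: miss, evict 49, frames [72, 76]
pos 15: 19: miss, evict 72, frames [76, 19]
pos 16: 45: miss, evict 76, frames [19, 45]
At position 16, page 76 is evicted.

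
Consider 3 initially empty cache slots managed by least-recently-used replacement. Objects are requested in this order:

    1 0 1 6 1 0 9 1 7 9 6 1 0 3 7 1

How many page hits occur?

1 -> miss, frames {1}
0 -> miss, frames {1,0}
1 -> hit
6 -> miss, frames {0,1,6}
1 -> hit
0 -> hit
9 -> miss, evict 6, frames {1,0,9}
1 -> hit
7 -> miss, evict 0, frames {9,1,7}
9 -> hit
6 -> miss, evict 1, frames {7,9,6}
1 -> miss, evict 7, frames {9,6,1}
0 -> miss, evict 9, frames {6,1,0}
3 -> miss, evict 6, frames {1,0,3}
7 -> miss, evict 1, frames {0,3,7}
1 -> miss, evict 0, frames {3,7,1}
Hits: 5.

5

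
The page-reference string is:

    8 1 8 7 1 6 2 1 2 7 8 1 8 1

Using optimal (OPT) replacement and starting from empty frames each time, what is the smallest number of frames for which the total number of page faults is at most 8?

2

f=1: 14 faults
f=2: 7 faults
f=3: 6 faults
f=4: 5 faults
f=5: 5 faults
Smallest f with faults ≤ 8 is 2.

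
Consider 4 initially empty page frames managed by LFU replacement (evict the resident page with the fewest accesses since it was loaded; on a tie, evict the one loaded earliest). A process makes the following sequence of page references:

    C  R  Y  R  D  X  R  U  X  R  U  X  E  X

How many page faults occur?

C -> miss, frames [C]
R -> miss, frames [C, R]
Y -> miss, frames [C, R, Y]
R -> hit
D -> miss, frames [C, R, Y, D]
X -> miss, evict C, frames [R, Y, D, X]
R -> hit
U -> miss, evict Y, frames [R, D, X, U]
X -> hit
R -> hit
U -> hit
X -> hit
E -> miss, evict D, frames [R, X, U, E]
X -> hit
Page faults: 7.

7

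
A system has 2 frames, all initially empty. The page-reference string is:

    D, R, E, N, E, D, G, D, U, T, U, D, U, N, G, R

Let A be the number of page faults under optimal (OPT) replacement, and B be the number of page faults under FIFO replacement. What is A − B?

-1

Under OPT: F F F F . F F . F F . F . F F F → 12 faults.
Under FIFO: F F F F . F F . F F . F F F F F → 13 faults.
A − B = 12 − 13 = -1.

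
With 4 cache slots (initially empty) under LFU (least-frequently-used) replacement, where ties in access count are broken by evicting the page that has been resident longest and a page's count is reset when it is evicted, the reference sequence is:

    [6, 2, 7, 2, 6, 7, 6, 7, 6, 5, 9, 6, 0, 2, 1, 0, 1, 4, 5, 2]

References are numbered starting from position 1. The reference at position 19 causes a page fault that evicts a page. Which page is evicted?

pos 1: 6: fault, frames {6}
pos 2: 2: fault, frames {6,2}
pos 3: 7: fault, frames {6,2,7}
pos 4: 2: hit
pos 5: 6: hit
pos 6: 7: hit
pos 7: 6: hit
pos 8: 7: hit
pos 9: 6: hit
pos 10: 5: fault, frames {6,2,7,5}
pos 11: 9: fault, evict 5, frames {6,2,7,9}
pos 12: 6: hit
pos 13: 0: fault, evict 9, frames {6,2,7,0}
pos 14: 2: hit
pos 15: 1: fault, evict 0, frames {6,2,7,1}
pos 16: 0: fault, evict 1, frames {6,2,7,0}
pos 17: 1: fault, evict 0, frames {6,2,7,1}
pos 18: 4: fault, evict 1, frames {6,2,7,4}
pos 19: 5: fault, evict 4, frames {6,2,7,5}
At position 19, page 4 is evicted.

4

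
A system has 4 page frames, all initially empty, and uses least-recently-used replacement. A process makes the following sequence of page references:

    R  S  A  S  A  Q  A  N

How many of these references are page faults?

5

R → miss, frames {R}
S → miss, frames {R,S}
A → miss, frames {R,S,A}
S → hit
A → hit
Q → miss, frames {R,S,A,Q}
A → hit
N → miss, evict R, frames {S,Q,A,N}
Page faults: 5.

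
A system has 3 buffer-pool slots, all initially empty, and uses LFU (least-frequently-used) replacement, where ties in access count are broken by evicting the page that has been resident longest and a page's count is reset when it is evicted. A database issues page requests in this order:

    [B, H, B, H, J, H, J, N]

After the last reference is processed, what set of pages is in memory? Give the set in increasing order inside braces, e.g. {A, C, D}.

B -> miss, frames {B}
H -> miss, frames {B,H}
B -> hit
H -> hit
J -> miss, frames {B,H,J}
H -> hit
J -> hit
N -> miss, evict B, frames {H,J,N}

{H, J, N}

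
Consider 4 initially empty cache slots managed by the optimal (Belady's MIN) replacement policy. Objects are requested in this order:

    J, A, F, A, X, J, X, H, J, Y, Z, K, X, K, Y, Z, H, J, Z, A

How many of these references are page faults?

11

J → miss, frames {J}
A → miss, frames {J,A}
F → miss, frames {J,A,F}
A → hit
X → miss, frames {J,A,F,X}
J → hit
X → hit
H → miss, evict F, frames {J,A,X,H}
J → hit
Y → miss, evict A, frames {J,X,H,Y}
Z → miss, evict J, frames {X,H,Y,Z}
K → miss, evict H, frames {X,Y,Z,K}
X → hit
K → hit
Y → hit
Z → hit
H → miss, evict K, frames {X,Y,Z,H}
J → miss, evict H, frames {X,Y,Z,J}
Z → hit
A → miss, evict J, frames {X,Y,Z,A}
Page faults: 11.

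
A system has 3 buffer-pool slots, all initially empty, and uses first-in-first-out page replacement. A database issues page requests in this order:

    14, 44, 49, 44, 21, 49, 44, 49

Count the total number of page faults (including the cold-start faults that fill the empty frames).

4

14 → miss, frames {14}
44 → miss, frames {14,44}
49 → miss, frames {14,44,49}
44 → hit
21 → miss, evict 14, frames {44,49,21}
49 → hit
44 → hit
49 → hit
Page faults: 4.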